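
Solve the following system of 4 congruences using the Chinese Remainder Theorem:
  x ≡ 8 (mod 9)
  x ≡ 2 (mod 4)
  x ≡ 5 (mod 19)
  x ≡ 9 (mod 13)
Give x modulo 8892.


Product of moduli M = 9 · 4 · 19 · 13 = 8892.
Merge one congruence at a time:
  Start: x ≡ 8 (mod 9).
  Combine with x ≡ 2 (mod 4); new modulus lcm = 36.
    Write x = 8 + 9·t and substitute into x ≡ 2 (mod 4): 9·t ≡ 2 − 8 = -6 (mod 4).
    Reduce coefficients mod 4: 1·t ≡ 2 (mod 4).
    So t ≡ 2 (mod 4).
    Then x = 8 + 9·2 = 26, valid modulo lcm(9, 4) = 36: x ≡ 26 (mod 36).
  Combine with x ≡ 5 (mod 19); new modulus lcm = 684.
    Write x = 26 + 36·t and substitute into x ≡ 5 (mod 19): 36·t ≡ 5 − 26 = -21 (mod 19).
    Reduce coefficients mod 19: 17·t ≡ 17 (mod 19).
    The inverse of 17 mod 19 is 9 (since 17·9 = 153 = 8·19 + 1), so t ≡ 9·17 = 153 ≡ 1 (mod 19).
    Then x = 26 + 36·1 = 62, valid modulo lcm(36, 19) = 684: x ≡ 62 (mod 684).
  Combine with x ≡ 9 (mod 13); new modulus lcm = 8892.
    Write x = 62 + 684·t and substitute into x ≡ 9 (mod 13): 684·t ≡ 9 − 62 = -53 (mod 13).
    Reduce coefficients mod 13: 8·t ≡ 12 (mod 13).
    The inverse of 8 mod 13 is 5 (since 8·5 = 40 = 3·13 + 1), so t ≡ 5·12 = 60 ≡ 8 (mod 13).
    Then x = 62 + 684·8 = 5534, valid modulo lcm(684, 13) = 8892: x ≡ 5534 (mod 8892).
Verify against each original: 5534 mod 9 = 8, 5534 mod 4 = 2, 5534 mod 19 = 5, 5534 mod 13 = 9.

x ≡ 5534 (mod 8892).


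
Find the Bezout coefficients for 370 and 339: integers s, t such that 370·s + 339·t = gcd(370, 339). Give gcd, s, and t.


Euclidean algorithm on (370, 339) — divide until remainder is 0:
  370 = 1 · 339 + 31
  339 = 10 · 31 + 29
  31 = 1 · 29 + 2
  29 = 14 · 2 + 1
  2 = 2 · 1 + 0
gcd(370, 339) = 1.
Track Bezout coefficients alongside the remainders: start with r₀ = 370 = a·1 + b·0 (s = 1, t = 0) and r₁ = 339 = a·0 + b·1 (s = 0, t = 1); each new remainder r_{k+1} = r_{k-1} − q_k·r_k inherits s_{k+1} = s_{k-1} − q_k·s_k, t_{k+1} = t_{k-1} − q_k·t_k, so r_k = a·s_k + b·t_k at every step:
  q = 1: r = 31, s = 1 − 1·0 = 1, t = 0 − 1·1 = -1  (check: 370·1 + 339·(-1) = 31)
  q = 10: r = 29, s = 0 − 10·1 = -10, t = 1 − 10·(-1) = 11  (check: 370·(-10) + 339·11 = 29)
  q = 1: r = 2, s = 1 − 1·(-10) = 11, t = -1 − 1·11 = -12  (check: 370·11 + 339·(-12) = 2)
  q = 14: r = 1, s = -10 − 14·11 = -164, t = 11 − 14·(-12) = 179  (check: 370·(-164) + 339·179 = 1)
The row with r = 1 (the gcd) gives the Bezout coefficients s = -164, t = 179.
Result: 370 · (-164) + 339 · (179) = 1.

gcd(370, 339) = 1; s = -164, t = 179 (check: 370·(-164) + 339·179 = 1).


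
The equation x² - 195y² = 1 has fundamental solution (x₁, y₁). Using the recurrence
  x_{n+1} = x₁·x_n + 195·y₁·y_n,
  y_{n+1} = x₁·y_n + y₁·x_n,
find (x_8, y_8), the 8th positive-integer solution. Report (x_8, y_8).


Step 1: Find the fundamental solution (x₁, y₁) of x² - 195y² = 1.
  Expand √195 as a continued fraction. a₀ = ⌊√195⌋ = 13; iterate m_{k+1} = d_k·a_k − m_k, d_{k+1} = (195 − m_{k+1}²)/d_k, a_{k+1} = ⌊(a₀ + m_{k+1})/d_{k+1}⌋ (starting m₀ = 0, d₀ = 1), with convergents p_k = a_k·p_{k-1} + p_{k-2}, q_k = a_k·q_{k-1} + q_{k-2} (p₋₁ = 1, q₋₁ = 0):
  k = 0: a₀ = 13; p₀/q₀ = 13/1; p₀² − 195·q₀² = 169 − 195 = -26.
  k = 1: m = 13, d = 26, a = ⌊(13 + 13)/26⌋ = 1; p/q = (1·13 + 1)/(1·1 + 0) = 14/1; p² − 195·q² = 196 − 195 = 1.
  The first convergent with p² − 195·q² = 1 gives the fundamental solution (x₁, y₁) = (14, 1).
Step 2: Apply the recurrence (x_{n+1}, y_{n+1}) = (x₁x_n + 195y₁y_n, x₁y_n + y₁x_n) repeatedly.
  From (x_1, y_1) = (14, 1): x_2 = 14·14 + 195·1·1 = 391; y_2 = 14·1 + 1·14 = 28.
  From (x_2, y_2) = (391, 28): x_3 = 14·391 + 195·1·28 = 10934; y_3 = 14·28 + 1·391 = 783.
  From (x_3, y_3) = (10934, 783): x_4 = 14·10934 + 195·1·783 = 305761; y_4 = 14·783 + 1·10934 = 21896.
  From (x_4, y_4) = (305761, 21896): x_5 = 14·305761 + 195·1·21896 = 8550374; y_5 = 14·21896 + 1·305761 = 612305.
  From (x_5, y_5) = (8550374, 612305): x_6 = 14·8550374 + 195·1·612305 = 239104711; y_6 = 14·612305 + 1·8550374 = 17122644.
  From (x_6, y_6) = (239104711, 17122644): x_7 = 14·239104711 + 195·1·17122644 = 6686381534; y_7 = 14·17122644 + 1·239104711 = 478821727.
  From (x_7, y_7) = (6686381534, 478821727): x_8 = 14·6686381534 + 195·1·478821727 = 186979578241; y_8 = 14·478821727 + 1·6686381534 = 13389885712.
Step 3: Verify x_8² - 195·y_8² = 34961362679182240654081 - 34961362679182240654080 = 1 (should be 1). ✓

(x_1, y_1) = (14, 1); (x_8, y_8) = (186979578241, 13389885712).


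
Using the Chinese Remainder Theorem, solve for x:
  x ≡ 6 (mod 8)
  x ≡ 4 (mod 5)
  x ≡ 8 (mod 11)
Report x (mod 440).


Moduli 8, 5, 11 are pairwise coprime; by CRT there is a unique solution modulo M = 8 · 5 · 11 = 440.
Solve pairwise, accumulating the modulus:
  Start with x ≡ 6 (mod 8).
  Combine with x ≡ 4 (mod 5): since gcd(8, 5) = 1, we get a unique residue mod 40.
    Write x = 6 + 8·t and substitute into x ≡ 4 (mod 5): 8·t ≡ 4 − 6 = -2 (mod 5).
    Reduce coefficients mod 5: 3·t ≡ 3 (mod 5).
    The inverse of 3 mod 5 is 2 (since 3·2 = 6 = 1·5 + 1), so t ≡ 2·3 = 6 ≡ 1 (mod 5).
    Then x = 6 + 8·1 = 14, valid modulo lcm(8, 5) = 40: x ≡ 14 (mod 40).
  Combine with x ≡ 8 (mod 11): since gcd(40, 11) = 1, we get a unique residue mod 440.
    Write x = 14 + 40·t and substitute into x ≡ 8 (mod 11): 40·t ≡ 8 − 14 = -6 (mod 11).
    Reduce coefficients mod 11: 7·t ≡ 5 (mod 11).
    The inverse of 7 mod 11 is 8 (since 7·8 = 56 = 5·11 + 1), so t ≡ 8·5 = 40 ≡ 7 (mod 11).
    Then x = 14 + 40·7 = 294, valid modulo lcm(40, 11) = 440: x ≡ 294 (mod 440).
Verify: 294 mod 8 = 6 ✓, 294 mod 5 = 4 ✓, 294 mod 11 = 8 ✓.

x ≡ 294 (mod 440).


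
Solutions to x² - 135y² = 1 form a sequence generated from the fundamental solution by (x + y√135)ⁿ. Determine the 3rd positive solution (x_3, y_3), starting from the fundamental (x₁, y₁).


Step 1: Find the fundamental solution (x₁, y₁) of x² - 135y² = 1.
  Expand √135 as a continued fraction. a₀ = ⌊√135⌋ = 11; iterate m_{k+1} = d_k·a_k − m_k, d_{k+1} = (135 − m_{k+1}²)/d_k, a_{k+1} = ⌊(a₀ + m_{k+1})/d_{k+1}⌋ (starting m₀ = 0, d₀ = 1), with convergents p_k = a_k·p_{k-1} + p_{k-2}, q_k = a_k·q_{k-1} + q_{k-2} (p₋₁ = 1, q₋₁ = 0):
  k = 0: a₀ = 11; p₀/q₀ = 11/1; p₀² − 135·q₀² = 121 − 135 = -14.
  k = 1: m = 11, d = 14, a = ⌊(11 + 11)/14⌋ = 1; p/q = (1·11 + 1)/(1·1 + 0) = 12/1; p² − 135·q² = 144 − 135 = 9.
  k = 2: m = 3, d = 9, a = ⌊(11 + 3)/9⌋ = 1; p/q = (1·12 + 11)/(1·1 + 1) = 23/2; p² − 135·q² = 529 − 540 = -11.
  k = 3: m = 6, d = 11, a = ⌊(11 + 6)/11⌋ = 1; p/q = (1·23 + 12)/(1·2 + 1) = 35/3; p² − 135·q² = 1225 − 1215 = 10.
  k = 4: m = 5, d = 10, a = ⌊(11 + 5)/10⌋ = 1; p/q = (1·35 + 23)/(1·3 + 2) = 58/5; p² − 135·q² = 3364 − 3375 = -11.
  k = 5: m = 5, d = 11, a = ⌊(11 + 5)/11⌋ = 1; p/q = (1·58 + 35)/(1·5 + 3) = 93/8; p² − 135·q² = 8649 − 8640 = 9.
  k = 6: m = 6, d = 9, a = ⌊(11 + 6)/9⌋ = 1; p/q = (1·93 + 58)/(1·8 + 5) = 151/13; p² − 135·q² = 22801 − 22815 = -14.
  k = 7: m = 3, d = 14, a = ⌊(11 + 3)/14⌋ = 1; p/q = (1·151 + 93)/(1·13 + 8) = 244/21; p² − 135·q² = 59536 − 59535 = 1.
  The first convergent with p² − 135·q² = 1 gives the fundamental solution (x₁, y₁) = (244, 21).
Step 2: Apply the recurrence (x_{n+1}, y_{n+1}) = (x₁x_n + 135y₁y_n, x₁y_n + y₁x_n) repeatedly.
  From (x_1, y_1) = (244, 21): x_2 = 244·244 + 135·21·21 = 119071; y_2 = 244·21 + 21·244 = 10248.
  From (x_2, y_2) = (119071, 10248): x_3 = 244·119071 + 135·21·10248 = 58106404; y_3 = 244·10248 + 21·119071 = 5001003.
Step 3: Verify x_3² - 135·y_3² = 3376354185811216 - 3376354185811215 = 1 (should be 1). ✓

(x_1, y_1) = (244, 21); (x_3, y_3) = (58106404, 5001003).


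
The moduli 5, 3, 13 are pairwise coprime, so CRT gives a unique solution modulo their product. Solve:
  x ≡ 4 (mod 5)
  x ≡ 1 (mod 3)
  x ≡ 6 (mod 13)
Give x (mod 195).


Moduli 5, 3, 13 are pairwise coprime; by CRT there is a unique solution modulo M = 5 · 3 · 13 = 195.
Solve pairwise, accumulating the modulus:
  Start with x ≡ 4 (mod 5).
  Combine with x ≡ 1 (mod 3): since gcd(5, 3) = 1, we get a unique residue mod 15.
    Write x = 4 + 5·t and substitute into x ≡ 1 (mod 3): 5·t ≡ 1 − 4 = -3 (mod 3).
    Reduce coefficients mod 3: 2·t ≡ 0 (mod 3).
    The inverse of 2 mod 3 is 2 (since 2·2 = 4 = 1·3 + 1), so t ≡ 2·0 = 0 ≡ 0 (mod 3).
    Then x = 4 + 5·0 = 4, valid modulo lcm(5, 3) = 15: x ≡ 4 (mod 15).
  Combine with x ≡ 6 (mod 13): since gcd(15, 13) = 1, we get a unique residue mod 195.
    Write x = 4 + 15·t and substitute into x ≡ 6 (mod 13): 15·t ≡ 6 − 4 = 2 (mod 13).
    Reduce coefficients mod 13: 2·t ≡ 2 (mod 13).
    The inverse of 2 mod 13 is 7 (since 2·7 = 14 = 1·13 + 1), so t ≡ 7·2 = 14 ≡ 1 (mod 13).
    Then x = 4 + 15·1 = 19, valid modulo lcm(15, 13) = 195: x ≡ 19 (mod 195).
Verify: 19 mod 5 = 4 ✓, 19 mod 3 = 1 ✓, 19 mod 13 = 6 ✓.

x ≡ 19 (mod 195).


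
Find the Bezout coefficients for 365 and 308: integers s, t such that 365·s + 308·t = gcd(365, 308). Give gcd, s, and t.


Euclidean algorithm on (365, 308) — divide until remainder is 0:
  365 = 1 · 308 + 57
  308 = 5 · 57 + 23
  57 = 2 · 23 + 11
  23 = 2 · 11 + 1
  11 = 11 · 1 + 0
gcd(365, 308) = 1.
Track Bezout coefficients alongside the remainders: start with r₀ = 365 = a·1 + b·0 (s = 1, t = 0) and r₁ = 308 = a·0 + b·1 (s = 0, t = 1); each new remainder r_{k+1} = r_{k-1} − q_k·r_k inherits s_{k+1} = s_{k-1} − q_k·s_k, t_{k+1} = t_{k-1} − q_k·t_k, so r_k = a·s_k + b·t_k at every step:
  q = 1: r = 57, s = 1 − 1·0 = 1, t = 0 − 1·1 = -1  (check: 365·1 + 308·(-1) = 57)
  q = 5: r = 23, s = 0 − 5·1 = -5, t = 1 − 5·(-1) = 6  (check: 365·(-5) + 308·6 = 23)
  q = 2: r = 11, s = 1 − 2·(-5) = 11, t = -1 − 2·6 = -13  (check: 365·11 + 308·(-13) = 11)
  q = 2: r = 1, s = -5 − 2·11 = -27, t = 6 − 2·(-13) = 32  (check: 365·(-27) + 308·32 = 1)
The row with r = 1 (the gcd) gives the Bezout coefficients s = -27, t = 32.
Result: 365 · (-27) + 308 · (32) = 1.

gcd(365, 308) = 1; s = -27, t = 32 (check: 365·(-27) + 308·32 = 1).


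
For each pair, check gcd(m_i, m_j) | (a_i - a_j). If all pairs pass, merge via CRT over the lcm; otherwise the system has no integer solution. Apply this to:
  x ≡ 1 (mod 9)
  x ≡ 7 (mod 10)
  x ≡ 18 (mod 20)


Moduli 9, 10, 20 are not pairwise coprime, so CRT works modulo lcm(m_i) when all pairwise compatibility conditions hold.
Pairwise compatibility: gcd(m_i, m_j) must divide a_i - a_j for every pair.
Merge one congruence at a time:
  Start: x ≡ 1 (mod 9).
  Combine with x ≡ 7 (mod 10): gcd(9, 10) = 1; 7 - 1 = 6, which IS divisible by 1, so compatible.
    Write x = 1 + 9·t and substitute into x ≡ 7 (mod 10): 9·t ≡ 7 − 1 = 6 (mod 10).
    The inverse of 9 mod 10 is 9 (since 9·9 = 81 = 8·10 + 1), so t ≡ 9·6 = 54 ≡ 4 (mod 10).
    Then x = 1 + 9·4 = 37, valid modulo lcm(9, 10) = 90: x ≡ 37 (mod 90).
  Combine with x ≡ 18 (mod 20): gcd(90, 20) = 10, and 18 - 37 = -19 is NOT divisible by 10.
    ⇒ system is inconsistent (no integer solution).

No solution (the system is inconsistent).


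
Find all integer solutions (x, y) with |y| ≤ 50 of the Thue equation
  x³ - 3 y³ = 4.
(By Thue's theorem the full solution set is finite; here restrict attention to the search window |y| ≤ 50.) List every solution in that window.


The equation is x³ - 3y³ = 4. For fixed y, x³ = 3·y³ + 4, so a solution requires the RHS to be a perfect cube.
Strategy: iterate y from -50 to 50, compute RHS = 3·y³ + 4, and check whether it is a (positive or negative) perfect cube.
Check small values of y:
  y = 0: RHS = 4 is not a perfect cube.
  y = 1: RHS = 7 is not a perfect cube.
  y = -1: RHS = 1 = (1)³ ⇒ x = 1 works.
  y = 2: RHS = 28 is not a perfect cube.
  y = -2: RHS = -20 is not a perfect cube.
  y = 3: RHS = 85 is not a perfect cube.
  y = -3: RHS = -77 is not a perfect cube.
Continuing the search up to |y| = 50 finds no further solutions beyond those listed.
Collected solutions: (1, -1).

Solutions (with |y| ≤ 50): (1, -1).


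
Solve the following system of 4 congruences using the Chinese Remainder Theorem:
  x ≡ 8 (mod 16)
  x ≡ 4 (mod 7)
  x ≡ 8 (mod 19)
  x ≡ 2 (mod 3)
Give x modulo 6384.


Product of moduli M = 16 · 7 · 19 · 3 = 6384.
Merge one congruence at a time:
  Start: x ≡ 8 (mod 16).
  Combine with x ≡ 4 (mod 7); new modulus lcm = 112.
    Write x = 8 + 16·t and substitute into x ≡ 4 (mod 7): 16·t ≡ 4 − 8 = -4 (mod 7).
    Reduce coefficients mod 7: 2·t ≡ 3 (mod 7).
    The inverse of 2 mod 7 is 4 (since 2·4 = 8 = 1·7 + 1), so t ≡ 4·3 = 12 ≡ 5 (mod 7).
    Then x = 8 + 16·5 = 88, valid modulo lcm(16, 7) = 112: x ≡ 88 (mod 112).
  Combine with x ≡ 8 (mod 19); new modulus lcm = 2128.
    Write x = 88 + 112·t and substitute into x ≡ 8 (mod 19): 112·t ≡ 8 − 88 = -80 (mod 19).
    Reduce coefficients mod 19: 17·t ≡ 15 (mod 19).
    The inverse of 17 mod 19 is 9 (since 17·9 = 153 = 8·19 + 1), so t ≡ 9·15 = 135 ≡ 2 (mod 19).
    Then x = 88 + 112·2 = 312, valid modulo lcm(112, 19) = 2128: x ≡ 312 (mod 2128).
  Combine with x ≡ 2 (mod 3); new modulus lcm = 6384.
    Write x = 312 + 2128·t and substitute into x ≡ 2 (mod 3): 2128·t ≡ 2 − 312 = -310 (mod 3).
    Reduce coefficients mod 3: 1·t ≡ 2 (mod 3).
    So t ≡ 2 (mod 3).
    Then x = 312 + 2128·2 = 4568, valid modulo lcm(2128, 3) = 6384: x ≡ 4568 (mod 6384).
Verify against each original: 4568 mod 16 = 8, 4568 mod 7 = 4, 4568 mod 19 = 8, 4568 mod 3 = 2.

x ≡ 4568 (mod 6384).


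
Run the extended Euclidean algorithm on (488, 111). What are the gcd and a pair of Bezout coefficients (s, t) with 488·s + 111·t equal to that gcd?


Euclidean algorithm on (488, 111) — divide until remainder is 0:
  488 = 4 · 111 + 44
  111 = 2 · 44 + 23
  44 = 1 · 23 + 21
  23 = 1 · 21 + 2
  21 = 10 · 2 + 1
  2 = 2 · 1 + 0
gcd(488, 111) = 1.
Track Bezout coefficients alongside the remainders: start with r₀ = 488 = a·1 + b·0 (s = 1, t = 0) and r₁ = 111 = a·0 + b·1 (s = 0, t = 1); each new remainder r_{k+1} = r_{k-1} − q_k·r_k inherits s_{k+1} = s_{k-1} − q_k·s_k, t_{k+1} = t_{k-1} − q_k·t_k, so r_k = a·s_k + b·t_k at every step:
  q = 4: r = 44, s = 1 − 4·0 = 1, t = 0 − 4·1 = -4  (check: 488·1 + 111·(-4) = 44)
  q = 2: r = 23, s = 0 − 2·1 = -2, t = 1 − 2·(-4) = 9  (check: 488·(-2) + 111·9 = 23)
  q = 1: r = 21, s = 1 − 1·(-2) = 3, t = -4 − 1·9 = -13  (check: 488·3 + 111·(-13) = 21)
  q = 1: r = 2, s = -2 − 1·3 = -5, t = 9 − 1·(-13) = 22  (check: 488·(-5) + 111·22 = 2)
  q = 10: r = 1, s = 3 − 10·(-5) = 53, t = -13 − 10·22 = -233  (check: 488·53 + 111·(-233) = 1)
The row with r = 1 (the gcd) gives the Bezout coefficients s = 53, t = -233.
Result: 488 · (53) + 111 · (-233) = 1.

gcd(488, 111) = 1; s = 53, t = -233 (check: 488·53 + 111·(-233) = 1).


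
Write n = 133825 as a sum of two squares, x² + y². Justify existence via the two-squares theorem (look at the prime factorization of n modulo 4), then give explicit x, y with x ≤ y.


Step 1: Factor n = 133825 = 5^2 · 53 · 101.
Step 2: Check the mod-4 condition on each prime factor: 5 ≡ 1 (mod 4), exponent 2; 53 ≡ 1 (mod 4), exponent 1; 101 ≡ 1 (mod 4), exponent 1.
All primes ≡ 3 (mod 4) appear to even exponent (or don't appear), so by the two-squares theorem n IS expressible as a sum of two squares.
Step 3: Build a representation. Group n = k² · m with k = 5 and m = 53 · 101 = 5353 (a product of primes ≡ 1 (mod 4)); a representation of m scales to one of n via (k·x)² + (k·y)² = k²(x² + y²). Each prime p ≡ 1 (mod 4) is itself a sum of two squares; find a² by testing p − a² for a perfect square:
  53: 53 − 1² = 52, 53 − 2² = 49 = 7² ⇒ 53 = 2² + 7².
  101: 101 − 1² = 100 = 10² ⇒ 101 = 1² + 10².
  Combine using the Brahmagupta–Fibonacci identity (a² + b²)(c² + d²) = (ac − bd)² + (ad + bc)² = (ac + bd)² + (ad − bc)²:
  53 · 101 = 5353: from (2² + 7²)(1² + 10²), take (2·1 − 7·10, 2·10 + 7·1) = (2 − 70, 20 + 7) = (-68, 27); dropping signs (only squares matter) gives (68, 27); check 68² + 27² = 4624 + 729 = 5353 ✓.
  Scale by k = 5: (5·68, 5·27) = (340, 135).
Step 4: Order so x ≤ y and verify: 135² + 340² = 18225 + 115600 = 133825 = n. ✓

n = 133825 = 135² + 340² (one valid representation with x ≤ y).


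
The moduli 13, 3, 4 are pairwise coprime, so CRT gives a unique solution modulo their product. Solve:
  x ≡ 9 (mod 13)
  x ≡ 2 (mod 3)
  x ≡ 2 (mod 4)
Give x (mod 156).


Moduli 13, 3, 4 are pairwise coprime; by CRT there is a unique solution modulo M = 13 · 3 · 4 = 156.
Solve pairwise, accumulating the modulus:
  Start with x ≡ 9 (mod 13).
  Combine with x ≡ 2 (mod 3): since gcd(13, 3) = 1, we get a unique residue mod 39.
    Write x = 9 + 13·t and substitute into x ≡ 2 (mod 3): 13·t ≡ 2 − 9 = -7 (mod 3).
    Reduce coefficients mod 3: 1·t ≡ 2 (mod 3).
    So t ≡ 2 (mod 3).
    Then x = 9 + 13·2 = 35, valid modulo lcm(13, 3) = 39: x ≡ 35 (mod 39).
  Combine with x ≡ 2 (mod 4): since gcd(39, 4) = 1, we get a unique residue mod 156.
    Write x = 35 + 39·t and substitute into x ≡ 2 (mod 4): 39·t ≡ 2 − 35 = -33 (mod 4).
    Reduce coefficients mod 4: 3·t ≡ 3 (mod 4).
    The inverse of 3 mod 4 is 3 (since 3·3 = 9 = 2·4 + 1), so t ≡ 3·3 = 9 ≡ 1 (mod 4).
    Then x = 35 + 39·1 = 74, valid modulo lcm(39, 4) = 156: x ≡ 74 (mod 156).
Verify: 74 mod 13 = 9 ✓, 74 mod 3 = 2 ✓, 74 mod 4 = 2 ✓.

x ≡ 74 (mod 156).


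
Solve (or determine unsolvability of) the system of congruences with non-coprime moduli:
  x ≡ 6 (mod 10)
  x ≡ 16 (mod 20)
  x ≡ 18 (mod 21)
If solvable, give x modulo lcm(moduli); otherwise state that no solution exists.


Moduli 10, 20, 21 are not pairwise coprime, so CRT works modulo lcm(m_i) when all pairwise compatibility conditions hold.
Pairwise compatibility: gcd(m_i, m_j) must divide a_i - a_j for every pair.
Merge one congruence at a time:
  Start: x ≡ 6 (mod 10).
  Combine with x ≡ 16 (mod 20): gcd(10, 20) = 10; 16 - 6 = 10, which IS divisible by 10, so compatible.
    Write x = 6 + 10·t and substitute into x ≡ 16 (mod 20): 10·t ≡ 16 − 6 = 10 (mod 20).
    Divide the congruence (and modulus) by g = 10: 1·t ≡ 1 (mod 2).
    So t ≡ 1 (mod 2).
    Then x = 6 + 10·1 = 16, valid modulo lcm(10, 20) = 20: x ≡ 16 (mod 20).
  Combine with x ≡ 18 (mod 21): gcd(20, 21) = 1; 18 - 16 = 2, which IS divisible by 1, so compatible.
    Write x = 16 + 20·t and substitute into x ≡ 18 (mod 21): 20·t ≡ 18 − 16 = 2 (mod 21).
    The inverse of 20 mod 21 is 20 (since 20·20 = 400 = 19·21 + 1), so t ≡ 20·2 = 40 ≡ 19 (mod 21).
    Then x = 16 + 20·19 = 396, valid modulo lcm(20, 21) = 420: x ≡ 396 (mod 420).
Verify: 396 mod 10 = 6, 396 mod 20 = 16, 396 mod 21 = 18.

x ≡ 396 (mod 420).


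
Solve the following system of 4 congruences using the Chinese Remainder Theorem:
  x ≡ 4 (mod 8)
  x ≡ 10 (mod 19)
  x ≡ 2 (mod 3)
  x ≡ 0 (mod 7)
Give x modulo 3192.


Product of moduli M = 8 · 19 · 3 · 7 = 3192.
Merge one congruence at a time:
  Start: x ≡ 4 (mod 8).
  Combine with x ≡ 10 (mod 19); new modulus lcm = 152.
    Write x = 4 + 8·t and substitute into x ≡ 10 (mod 19): 8·t ≡ 10 − 4 = 6 (mod 19).
    The inverse of 8 mod 19 is 12 (since 8·12 = 96 = 5·19 + 1), so t ≡ 12·6 = 72 ≡ 15 (mod 19).
    Then x = 4 + 8·15 = 124, valid modulo lcm(8, 19) = 152: x ≡ 124 (mod 152).
  Combine with x ≡ 2 (mod 3); new modulus lcm = 456.
    Write x = 124 + 152·t and substitute into x ≡ 2 (mod 3): 152·t ≡ 2 − 124 = -122 (mod 3).
    Reduce coefficients mod 3: 2·t ≡ 1 (mod 3).
    The inverse of 2 mod 3 is 2 (since 2·2 = 4 = 1·3 + 1), so t ≡ 2·1 = 2 ≡ 2 (mod 3).
    Then x = 124 + 152·2 = 428, valid modulo lcm(152, 3) = 456: x ≡ 428 (mod 456).
  Combine with x ≡ 0 (mod 7); new modulus lcm = 3192.
    Write x = 428 + 456·t and substitute into x ≡ 0 (mod 7): 456·t ≡ 0 − 428 = -428 (mod 7).
    Reduce coefficients mod 7: 1·t ≡ 6 (mod 7).
    So t ≡ 6 (mod 7).
    Then x = 428 + 456·6 = 3164, valid modulo lcm(456, 7) = 3192: x ≡ 3164 (mod 3192).
Verify against each original: 3164 mod 8 = 4, 3164 mod 19 = 10, 3164 mod 3 = 2, 3164 mod 7 = 0.

x ≡ 3164 (mod 3192).


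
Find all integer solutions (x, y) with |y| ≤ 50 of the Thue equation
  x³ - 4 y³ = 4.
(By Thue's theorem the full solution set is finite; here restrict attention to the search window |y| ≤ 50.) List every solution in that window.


The equation is x³ - 4y³ = 4. For fixed y, x³ = 4·y³ + 4, so a solution requires the RHS to be a perfect cube.
Strategy: iterate y from -50 to 50, compute RHS = 4·y³ + 4, and check whether it is a (positive or negative) perfect cube.
Check small values of y:
  y = 0: RHS = 4 is not a perfect cube.
  y = 1: RHS = 8 = (2)³ ⇒ x = 2 works.
  y = -1: RHS = 0 = (0)³ ⇒ x = 0 works.
  y = 2: RHS = 36 is not a perfect cube.
  y = -2: RHS = -28 is not a perfect cube.
  y = 3: RHS = 112 is not a perfect cube.
  y = -3: RHS = -104 is not a perfect cube.
Continuing the search up to |y| = 50 finds no further solutions beyond those listed.
Collected solutions: (0, -1), (2, 1).

Solutions (with |y| ≤ 50): (0, -1), (2, 1).


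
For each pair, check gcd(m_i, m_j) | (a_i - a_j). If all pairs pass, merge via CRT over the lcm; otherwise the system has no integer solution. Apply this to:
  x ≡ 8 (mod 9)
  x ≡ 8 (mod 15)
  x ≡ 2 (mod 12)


Moduli 9, 15, 12 are not pairwise coprime, so CRT works modulo lcm(m_i) when all pairwise compatibility conditions hold.
Pairwise compatibility: gcd(m_i, m_j) must divide a_i - a_j for every pair.
Merge one congruence at a time:
  Start: x ≡ 8 (mod 9).
  Combine with x ≡ 8 (mod 15): gcd(9, 15) = 3; 8 - 8 = 0, which IS divisible by 3, so compatible.
    Write x = 8 + 9·t and substitute into x ≡ 8 (mod 15): 9·t ≡ 8 − 8 = 0 (mod 15).
    Divide the congruence (and modulus) by g = 3: 3·t ≡ 0 (mod 5).
    The inverse of 3 mod 5 is 2 (since 3·2 = 6 = 1·5 + 1), so t ≡ 2·0 = 0 ≡ 0 (mod 5).
    Then x = 8 + 9·0 = 8, valid modulo lcm(9, 15) = 45: x ≡ 8 (mod 45).
  Combine with x ≡ 2 (mod 12): gcd(45, 12) = 3; 2 - 8 = -6, which IS divisible by 3, so compatible.
    Write x = 8 + 45·t and substitute into x ≡ 2 (mod 12): 45·t ≡ 2 − 8 = -6 (mod 12).
    Divide the congruence (and modulus) by g = 3: 15·t ≡ -2 (mod 4).
    Reduce coefficients mod 4: 3·t ≡ 2 (mod 4).
    The inverse of 3 mod 4 is 3 (since 3·3 = 9 = 2·4 + 1), so t ≡ 3·2 = 6 ≡ 2 (mod 4).
    Then x = 8 + 45·2 = 98, valid modulo lcm(45, 12) = 180: x ≡ 98 (mod 180).
Verify: 98 mod 9 = 8, 98 mod 15 = 8, 98 mod 12 = 2.

x ≡ 98 (mod 180).


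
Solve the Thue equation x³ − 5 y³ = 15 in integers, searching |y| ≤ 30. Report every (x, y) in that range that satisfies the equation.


The equation is x³ - 5y³ = 15. For fixed y, x³ = 5·y³ + 15, so a solution requires the RHS to be a perfect cube.
Strategy: iterate y from -30 to 30, compute RHS = 5·y³ + 15, and check whether it is a (positive or negative) perfect cube.
Check small values of y:
  y = 0: RHS = 15 is not a perfect cube.
  y = 1: RHS = 20 is not a perfect cube.
  y = -1: RHS = 10 is not a perfect cube.
  y = 2: RHS = 55 is not a perfect cube.
  y = -2: RHS = -25 is not a perfect cube.
  y = 3: RHS = 150 is not a perfect cube.
  y = -3: RHS = -120 is not a perfect cube.
Continuing the search up to |y| = 30 finds no solutions either.
No (x, y) in the scanned range satisfies the equation.

No integer solutions with |y| ≤ 30.


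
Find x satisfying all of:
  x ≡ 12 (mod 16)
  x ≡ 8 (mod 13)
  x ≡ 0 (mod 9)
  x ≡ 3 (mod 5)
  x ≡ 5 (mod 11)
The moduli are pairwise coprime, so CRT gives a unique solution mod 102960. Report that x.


Product of moduli M = 16 · 13 · 9 · 5 · 11 = 102960.
Merge one congruence at a time:
  Start: x ≡ 12 (mod 16).
  Combine with x ≡ 8 (mod 13); new modulus lcm = 208.
    Write x = 12 + 16·t and substitute into x ≡ 8 (mod 13): 16·t ≡ 8 − 12 = -4 (mod 13).
    Reduce coefficients mod 13: 3·t ≡ 9 (mod 13).
    The inverse of 3 mod 13 is 9 (since 3·9 = 27 = 2·13 + 1), so t ≡ 9·9 = 81 ≡ 3 (mod 13).
    Then x = 12 + 16·3 = 60, valid modulo lcm(16, 13) = 208: x ≡ 60 (mod 208).
  Combine with x ≡ 0 (mod 9); new modulus lcm = 1872.
    Write x = 60 + 208·t and substitute into x ≡ 0 (mod 9): 208·t ≡ 0 − 60 = -60 (mod 9).
    Reduce coefficients mod 9: 1·t ≡ 3 (mod 9).
    So t ≡ 3 (mod 9).
    Then x = 60 + 208·3 = 684, valid modulo lcm(208, 9) = 1872: x ≡ 684 (mod 1872).
  Combine with x ≡ 3 (mod 5); new modulus lcm = 9360.
    Write x = 684 + 1872·t and substitute into x ≡ 3 (mod 5): 1872·t ≡ 3 − 684 = -681 (mod 5).
    Reduce coefficients mod 5: 2·t ≡ 4 (mod 5).
    The inverse of 2 mod 5 is 3 (since 2·3 = 6 = 1·5 + 1), so t ≡ 3·4 = 12 ≡ 2 (mod 5).
    Then x = 684 + 1872·2 = 4428, valid modulo lcm(1872, 5) = 9360: x ≡ 4428 (mod 9360).
  Combine with x ≡ 5 (mod 11); new modulus lcm = 102960.
    Write x = 4428 + 9360·t and substitute into x ≡ 5 (mod 11): 9360·t ≡ 5 − 4428 = -4423 (mod 11).
    Reduce coefficients mod 11: 10·t ≡ 10 (mod 11).
    The inverse of 10 mod 11 is 10 (since 10·10 = 100 = 9·11 + 1), so t ≡ 10·10 = 100 ≡ 1 (mod 11).
    Then x = 4428 + 9360·1 = 13788, valid modulo lcm(9360, 11) = 102960: x ≡ 13788 (mod 102960).
Verify against each original: 13788 mod 16 = 12, 13788 mod 13 = 8, 13788 mod 9 = 0, 13788 mod 5 = 3, 13788 mod 11 = 5.

x ≡ 13788 (mod 102960).


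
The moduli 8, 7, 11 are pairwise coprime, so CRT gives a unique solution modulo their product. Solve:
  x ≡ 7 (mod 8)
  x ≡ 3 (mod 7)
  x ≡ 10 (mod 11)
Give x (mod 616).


Moduli 8, 7, 11 are pairwise coprime; by CRT there is a unique solution modulo M = 8 · 7 · 11 = 616.
Solve pairwise, accumulating the modulus:
  Start with x ≡ 7 (mod 8).
  Combine with x ≡ 3 (mod 7): since gcd(8, 7) = 1, we get a unique residue mod 56.
    Write x = 7 + 8·t and substitute into x ≡ 3 (mod 7): 8·t ≡ 3 − 7 = -4 (mod 7).
    Reduce coefficients mod 7: 1·t ≡ 3 (mod 7).
    So t ≡ 3 (mod 7).
    Then x = 7 + 8·3 = 31, valid modulo lcm(8, 7) = 56: x ≡ 31 (mod 56).
  Combine with x ≡ 10 (mod 11): since gcd(56, 11) = 1, we get a unique residue mod 616.
    Write x = 31 + 56·t and substitute into x ≡ 10 (mod 11): 56·t ≡ 10 − 31 = -21 (mod 11).
    Reduce coefficients mod 11: 1·t ≡ 1 (mod 11).
    So t ≡ 1 (mod 11).
    Then x = 31 + 56·1 = 87, valid modulo lcm(56, 11) = 616: x ≡ 87 (mod 616).
Verify: 87 mod 8 = 7 ✓, 87 mod 7 = 3 ✓, 87 mod 11 = 10 ✓.

x ≡ 87 (mod 616).


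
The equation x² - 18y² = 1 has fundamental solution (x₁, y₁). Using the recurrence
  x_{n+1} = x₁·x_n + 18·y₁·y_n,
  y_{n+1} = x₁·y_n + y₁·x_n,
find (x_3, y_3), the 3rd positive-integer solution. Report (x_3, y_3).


Step 1: Find the fundamental solution (x₁, y₁) of x² - 18y² = 1.
  Expand √18 as a continued fraction. a₀ = ⌊√18⌋ = 4; iterate m_{k+1} = d_k·a_k − m_k, d_{k+1} = (18 − m_{k+1}²)/d_k, a_{k+1} = ⌊(a₀ + m_{k+1})/d_{k+1}⌋ (starting m₀ = 0, d₀ = 1), with convergents p_k = a_k·p_{k-1} + p_{k-2}, q_k = a_k·q_{k-1} + q_{k-2} (p₋₁ = 1, q₋₁ = 0):
  k = 0: a₀ = 4; p₀/q₀ = 4/1; p₀² − 18·q₀² = 16 − 18 = -2.
  k = 1: m = 4, d = 2, a = ⌊(4 + 4)/2⌋ = 4; p/q = (4·4 + 1)/(4·1 + 0) = 17/4; p² − 18·q² = 289 − 288 = 1.
  The first convergent with p² − 18·q² = 1 gives the fundamental solution (x₁, y₁) = (17, 4).
Step 2: Apply the recurrence (x_{n+1}, y_{n+1}) = (x₁x_n + 18y₁y_n, x₁y_n + y₁x_n) repeatedly.
  From (x_1, y_1) = (17, 4): x_2 = 17·17 + 18·4·4 = 577; y_2 = 17·4 + 4·17 = 136.
  From (x_2, y_2) = (577, 136): x_3 = 17·577 + 18·4·136 = 19601; y_3 = 17·136 + 4·577 = 4620.
Step 3: Verify x_3² - 18·y_3² = 384199201 - 384199200 = 1 (should be 1). ✓

(x_1, y_1) = (17, 4); (x_3, y_3) = (19601, 4620).


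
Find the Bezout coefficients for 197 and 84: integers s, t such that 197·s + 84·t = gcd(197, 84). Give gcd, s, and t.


Euclidean algorithm on (197, 84) — divide until remainder is 0:
  197 = 2 · 84 + 29
  84 = 2 · 29 + 26
  29 = 1 · 26 + 3
  26 = 8 · 3 + 2
  3 = 1 · 2 + 1
  2 = 2 · 1 + 0
gcd(197, 84) = 1.
Track Bezout coefficients alongside the remainders: start with r₀ = 197 = a·1 + b·0 (s = 1, t = 0) and r₁ = 84 = a·0 + b·1 (s = 0, t = 1); each new remainder r_{k+1} = r_{k-1} − q_k·r_k inherits s_{k+1} = s_{k-1} − q_k·s_k, t_{k+1} = t_{k-1} − q_k·t_k, so r_k = a·s_k + b·t_k at every step:
  q = 2: r = 29, s = 1 − 2·0 = 1, t = 0 − 2·1 = -2  (check: 197·1 + 84·(-2) = 29)
  q = 2: r = 26, s = 0 − 2·1 = -2, t = 1 − 2·(-2) = 5  (check: 197·(-2) + 84·5 = 26)
  q = 1: r = 3, s = 1 − 1·(-2) = 3, t = -2 − 1·5 = -7  (check: 197·3 + 84·(-7) = 3)
  q = 8: r = 2, s = -2 − 8·3 = -26, t = 5 − 8·(-7) = 61  (check: 197·(-26) + 84·61 = 2)
  q = 1: r = 1, s = 3 − 1·(-26) = 29, t = -7 − 1·61 = -68  (check: 197·29 + 84·(-68) = 1)
The row with r = 1 (the gcd) gives the Bezout coefficients s = 29, t = -68.
Result: 197 · (29) + 84 · (-68) = 1.

gcd(197, 84) = 1; s = 29, t = -68 (check: 197·29 + 84·(-68) = 1).


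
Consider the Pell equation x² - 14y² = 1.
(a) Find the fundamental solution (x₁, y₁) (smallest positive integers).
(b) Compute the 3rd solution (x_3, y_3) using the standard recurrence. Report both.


Step 1: Find the fundamental solution (x₁, y₁) of x² - 14y² = 1.
  Expand √14 as a continued fraction. a₀ = ⌊√14⌋ = 3; iterate m_{k+1} = d_k·a_k − m_k, d_{k+1} = (14 − m_{k+1}²)/d_k, a_{k+1} = ⌊(a₀ + m_{k+1})/d_{k+1}⌋ (starting m₀ = 0, d₀ = 1), with convergents p_k = a_k·p_{k-1} + p_{k-2}, q_k = a_k·q_{k-1} + q_{k-2} (p₋₁ = 1, q₋₁ = 0):
  k = 0: a₀ = 3; p₀/q₀ = 3/1; p₀² − 14·q₀² = 9 − 14 = -5.
  k = 1: m = 3, d = 5, a = ⌊(3 + 3)/5⌋ = 1; p/q = (1·3 + 1)/(1·1 + 0) = 4/1; p² − 14·q² = 16 − 14 = 2.
  k = 2: m = 2, d = 2, a = ⌊(3 + 2)/2⌋ = 2; p/q = (2·4 + 3)/(2·1 + 1) = 11/3; p² − 14·q² = 121 − 126 = -5.
  k = 3: m = 2, d = 5, a = ⌊(3 + 2)/5⌋ = 1; p/q = (1·11 + 4)/(1·3 + 1) = 15/4; p² − 14·q² = 225 − 224 = 1.
  The first convergent with p² − 14·q² = 1 gives the fundamental solution (x₁, y₁) = (15, 4).
Step 2: Apply the recurrence (x_{n+1}, y_{n+1}) = (x₁x_n + 14y₁y_n, x₁y_n + y₁x_n) repeatedly.
  From (x_1, y_1) = (15, 4): x_2 = 15·15 + 14·4·4 = 449; y_2 = 15·4 + 4·15 = 120.
  From (x_2, y_2) = (449, 120): x_3 = 15·449 + 14·4·120 = 13455; y_3 = 15·120 + 4·449 = 3596.
Step 3: Verify x_3² - 14·y_3² = 181037025 - 181037024 = 1 (should be 1). ✓

(x_1, y_1) = (15, 4); (x_3, y_3) = (13455, 3596).


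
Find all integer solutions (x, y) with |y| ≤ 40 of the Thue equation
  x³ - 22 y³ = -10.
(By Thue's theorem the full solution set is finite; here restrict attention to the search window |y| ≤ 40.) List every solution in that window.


The equation is x³ - 22y³ = -10. For fixed y, x³ = 22·y³ − 10, so a solution requires the RHS to be a perfect cube.
Strategy: iterate y from -40 to 40, compute RHS = 22·y³ − 10, and check whether it is a (positive or negative) perfect cube.
Check small values of y:
  y = 0: RHS = -10 is not a perfect cube.
  y = 1: RHS = 12 is not a perfect cube.
  y = -1: RHS = -32 is not a perfect cube.
  y = 2: RHS = 166 is not a perfect cube.
  y = -2: RHS = -186 is not a perfect cube.
  y = 3: RHS = 584 is not a perfect cube.
  y = -3: RHS = -604 is not a perfect cube.
Continuing the search up to |y| = 40 finds no solutions either.
No (x, y) in the scanned range satisfies the equation.

No integer solutions with |y| ≤ 40.


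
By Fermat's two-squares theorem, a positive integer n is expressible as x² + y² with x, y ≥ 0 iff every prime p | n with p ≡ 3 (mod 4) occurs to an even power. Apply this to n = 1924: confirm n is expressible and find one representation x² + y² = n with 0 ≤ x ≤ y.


Step 1: Factor n = 1924 = 2^2 · 13 · 37.
Step 2: Check the mod-4 condition on each prime factor: 2 = 2 (special); 13 ≡ 1 (mod 4), exponent 1; 37 ≡ 1 (mod 4), exponent 1.
All primes ≡ 3 (mod 4) appear to even exponent (or don't appear), so by the two-squares theorem n IS expressible as a sum of two squares.
Step 3: Build a representation. Group n = k² · m with k = 2 and m = 13 · 37 = 481 (a product of primes ≡ 1 (mod 4)); a representation of m scales to one of n via (k·x)² + (k·y)² = k²(x² + y²). Each prime p ≡ 1 (mod 4) is itself a sum of two squares; find a² by testing p − a² for a perfect square:
  13: 13 − 1² = 12, 13 − 2² = 9 = 3² ⇒ 13 = 2² + 3².
  37: 37 − 1² = 36 = 6² ⇒ 37 = 1² + 6².
  Combine using the Brahmagupta–Fibonacci identity (a² + b²)(c² + d²) = (ac − bd)² + (ad + bc)² = (ac + bd)² + (ad − bc)²:
  13 · 37 = 481: from (2² + 3²)(1² + 6²), take (2·1 − 3·6, 2·6 + 3·1) = (2 − 18, 12 + 3) = (-16, 15); dropping signs (only squares matter) gives (16, 15); check 16² + 15² = 256 + 225 = 481 ✓.
  Scale by k = 2: (2·16, 2·15) = (32, 30).
Step 4: Order so x ≤ y and verify: 30² + 32² = 900 + 1024 = 1924 = n. ✓

n = 1924 = 30² + 32² (one valid representation with x ≤ y).


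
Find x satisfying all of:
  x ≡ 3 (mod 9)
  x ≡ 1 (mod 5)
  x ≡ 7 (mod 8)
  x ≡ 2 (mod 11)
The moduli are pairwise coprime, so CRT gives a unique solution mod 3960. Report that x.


Product of moduli M = 9 · 5 · 8 · 11 = 3960.
Merge one congruence at a time:
  Start: x ≡ 3 (mod 9).
  Combine with x ≡ 1 (mod 5); new modulus lcm = 45.
    Write x = 3 + 9·t and substitute into x ≡ 1 (mod 5): 9·t ≡ 1 − 3 = -2 (mod 5).
    Reduce coefficients mod 5: 4·t ≡ 3 (mod 5).
    The inverse of 4 mod 5 is 4 (since 4·4 = 16 = 3·5 + 1), so t ≡ 4·3 = 12 ≡ 2 (mod 5).
    Then x = 3 + 9·2 = 21, valid modulo lcm(9, 5) = 45: x ≡ 21 (mod 45).
  Combine with x ≡ 7 (mod 8); new modulus lcm = 360.
    Write x = 21 + 45·t and substitute into x ≡ 7 (mod 8): 45·t ≡ 7 − 21 = -14 (mod 8).
    Reduce coefficients mod 8: 5·t ≡ 2 (mod 8).
    The inverse of 5 mod 8 is 5 (since 5·5 = 25 = 3·8 + 1), so t ≡ 5·2 = 10 ≡ 2 (mod 8).
    Then x = 21 + 45·2 = 111, valid modulo lcm(45, 8) = 360: x ≡ 111 (mod 360).
  Combine with x ≡ 2 (mod 11); new modulus lcm = 3960.
    Write x = 111 + 360·t and substitute into x ≡ 2 (mod 11): 360·t ≡ 2 − 111 = -109 (mod 11).
    Reduce coefficients mod 11: 8·t ≡ 1 (mod 11).
    The inverse of 8 mod 11 is 7 (since 8·7 = 56 = 5·11 + 1), so t ≡ 7·1 = 7 ≡ 7 (mod 11).
    Then x = 111 + 360·7 = 2631, valid modulo lcm(360, 11) = 3960: x ≡ 2631 (mod 3960).
Verify against each original: 2631 mod 9 = 3, 2631 mod 5 = 1, 2631 mod 8 = 7, 2631 mod 11 = 2.

x ≡ 2631 (mod 3960).


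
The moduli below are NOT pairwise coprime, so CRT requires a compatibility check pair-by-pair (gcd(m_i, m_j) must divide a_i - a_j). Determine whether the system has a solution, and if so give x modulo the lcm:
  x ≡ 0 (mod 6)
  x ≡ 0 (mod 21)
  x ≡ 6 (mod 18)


Moduli 6, 21, 18 are not pairwise coprime, so CRT works modulo lcm(m_i) when all pairwise compatibility conditions hold.
Pairwise compatibility: gcd(m_i, m_j) must divide a_i - a_j for every pair.
Merge one congruence at a time:
  Start: x ≡ 0 (mod 6).
  Combine with x ≡ 0 (mod 21): gcd(6, 21) = 3; 0 - 0 = 0, which IS divisible by 3, so compatible.
    Write x = 0 + 6·t and substitute into x ≡ 0 (mod 21): 6·t ≡ 0 − 0 = 0 (mod 21).
    Divide the congruence (and modulus) by g = 3: 2·t ≡ 0 (mod 7).
    The inverse of 2 mod 7 is 4 (since 2·4 = 8 = 1·7 + 1), so t ≡ 4·0 = 0 ≡ 0 (mod 7).
    Then x = 0 + 6·0 = 0, valid modulo lcm(6, 21) = 42: x ≡ 0 (mod 42).
  Combine with x ≡ 6 (mod 18): gcd(42, 18) = 6; 6 - 0 = 6, which IS divisible by 6, so compatible.
    Write x = 0 + 42·t and substitute into x ≡ 6 (mod 18): 42·t ≡ 6 − 0 = 6 (mod 18).
    Divide the congruence (and modulus) by g = 6: 7·t ≡ 1 (mod 3).
    Reduce coefficients mod 3: 1·t ≡ 1 (mod 3).
    So t ≡ 1 (mod 3).
    Then x = 0 + 42·1 = 42, valid modulo lcm(42, 18) = 126: x ≡ 42 (mod 126).
Verify: 42 mod 6 = 0, 42 mod 21 = 0, 42 mod 18 = 6.

x ≡ 42 (mod 126).


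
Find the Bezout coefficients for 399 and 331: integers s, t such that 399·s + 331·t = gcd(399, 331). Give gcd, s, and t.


Euclidean algorithm on (399, 331) — divide until remainder is 0:
  399 = 1 · 331 + 68
  331 = 4 · 68 + 59
  68 = 1 · 59 + 9
  59 = 6 · 9 + 5
  9 = 1 · 5 + 4
  5 = 1 · 4 + 1
  4 = 4 · 1 + 0
gcd(399, 331) = 1.
Track Bezout coefficients alongside the remainders: start with r₀ = 399 = a·1 + b·0 (s = 1, t = 0) and r₁ = 331 = a·0 + b·1 (s = 0, t = 1); each new remainder r_{k+1} = r_{k-1} − q_k·r_k inherits s_{k+1} = s_{k-1} − q_k·s_k, t_{k+1} = t_{k-1} − q_k·t_k, so r_k = a·s_k + b·t_k at every step:
  q = 1: r = 68, s = 1 − 1·0 = 1, t = 0 − 1·1 = -1  (check: 399·1 + 331·(-1) = 68)
  q = 4: r = 59, s = 0 − 4·1 = -4, t = 1 − 4·(-1) = 5  (check: 399·(-4) + 331·5 = 59)
  q = 1: r = 9, s = 1 − 1·(-4) = 5, t = -1 − 1·5 = -6  (check: 399·5 + 331·(-6) = 9)
  q = 6: r = 5, s = -4 − 6·5 = -34, t = 5 − 6·(-6) = 41  (check: 399·(-34) + 331·41 = 5)
  q = 1: r = 4, s = 5 − 1·(-34) = 39, t = -6 − 1·41 = -47  (check: 399·39 + 331·(-47) = 4)
  q = 1: r = 1, s = -34 − 1·39 = -73, t = 41 − 1·(-47) = 88  (check: 399·(-73) + 331·88 = 1)
The row with r = 1 (the gcd) gives the Bezout coefficients s = -73, t = 88.
Result: 399 · (-73) + 331 · (88) = 1.

gcd(399, 331) = 1; s = -73, t = 88 (check: 399·(-73) + 331·88 = 1).


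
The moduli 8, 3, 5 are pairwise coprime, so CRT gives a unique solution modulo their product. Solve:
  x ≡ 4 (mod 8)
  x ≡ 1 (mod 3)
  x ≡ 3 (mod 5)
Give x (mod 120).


Moduli 8, 3, 5 are pairwise coprime; by CRT there is a unique solution modulo M = 8 · 3 · 5 = 120.
Solve pairwise, accumulating the modulus:
  Start with x ≡ 4 (mod 8).
  Combine with x ≡ 1 (mod 3): since gcd(8, 3) = 1, we get a unique residue mod 24.
    Write x = 4 + 8·t and substitute into x ≡ 1 (mod 3): 8·t ≡ 1 − 4 = -3 (mod 3).
    Reduce coefficients mod 3: 2·t ≡ 0 (mod 3).
    The inverse of 2 mod 3 is 2 (since 2·2 = 4 = 1·3 + 1), so t ≡ 2·0 = 0 ≡ 0 (mod 3).
    Then x = 4 + 8·0 = 4, valid modulo lcm(8, 3) = 24: x ≡ 4 (mod 24).
  Combine with x ≡ 3 (mod 5): since gcd(24, 5) = 1, we get a unique residue mod 120.
    Write x = 4 + 24·t and substitute into x ≡ 3 (mod 5): 24·t ≡ 3 − 4 = -1 (mod 5).
    Reduce coefficients mod 5: 4·t ≡ 4 (mod 5).
    The inverse of 4 mod 5 is 4 (since 4·4 = 16 = 3·5 + 1), so t ≡ 4·4 = 16 ≡ 1 (mod 5).
    Then x = 4 + 24·1 = 28, valid modulo lcm(24, 5) = 120: x ≡ 28 (mod 120).
Verify: 28 mod 8 = 4 ✓, 28 mod 3 = 1 ✓, 28 mod 5 = 3 ✓.

x ≡ 28 (mod 120).


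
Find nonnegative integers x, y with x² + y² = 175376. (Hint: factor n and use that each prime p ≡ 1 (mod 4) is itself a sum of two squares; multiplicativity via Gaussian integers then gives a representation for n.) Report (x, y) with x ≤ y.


Step 1: Factor n = 175376 = 2^4 · 97 · 113.
Step 2: Check the mod-4 condition on each prime factor: 2 = 2 (special); 97 ≡ 1 (mod 4), exponent 1; 113 ≡ 1 (mod 4), exponent 1.
All primes ≡ 3 (mod 4) appear to even exponent (or don't appear), so by the two-squares theorem n IS expressible as a sum of two squares.
Step 3: Build a representation. Group n = k² · m with k = 4 and m = 97 · 113 = 10961 (a product of primes ≡ 1 (mod 4)); a representation of m scales to one of n via (k·x)² + (k·y)² = k²(x² + y²). Each prime p ≡ 1 (mod 4) is itself a sum of two squares; find a² by testing p − a² for a perfect square:
  97: 97 − 1² = 96, 97 − 2² = 93, 97 − 3² = 88, 97 − 4² = 81 = 9² ⇒ 97 = 4² + 9².
  113: 113 − 1² = 112, 113 − 2² = 109, 113 − 3² = 104, 113 − 4² = 97, 113 − 5² = 88, 113 − 6² = 77, 113 − 7² = 64 = 8² ⇒ 113 = 7² + 8².
  Combine using the Brahmagupta–Fibonacci identity (a² + b²)(c² + d²) = (ac − bd)² + (ad + bc)² = (ac + bd)² + (ad − bc)²:
  97 · 113 = 10961: from (4² + 9²)(7² + 8²), take (4·7 − 9·8, 4·8 + 9·7) = (28 − 72, 32 + 63) = (-44, 95); dropping signs (only squares matter) gives (44, 95); check 44² + 95² = 1936 + 9025 = 10961 ✓.
  Scale by k = 4: (4·44, 4·95) = (176, 380).
Step 4: Order so x ≤ y and verify: 176² + 380² = 30976 + 144400 = 175376 = n. ✓

n = 175376 = 176² + 380² (one valid representation with x ≤ y).
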